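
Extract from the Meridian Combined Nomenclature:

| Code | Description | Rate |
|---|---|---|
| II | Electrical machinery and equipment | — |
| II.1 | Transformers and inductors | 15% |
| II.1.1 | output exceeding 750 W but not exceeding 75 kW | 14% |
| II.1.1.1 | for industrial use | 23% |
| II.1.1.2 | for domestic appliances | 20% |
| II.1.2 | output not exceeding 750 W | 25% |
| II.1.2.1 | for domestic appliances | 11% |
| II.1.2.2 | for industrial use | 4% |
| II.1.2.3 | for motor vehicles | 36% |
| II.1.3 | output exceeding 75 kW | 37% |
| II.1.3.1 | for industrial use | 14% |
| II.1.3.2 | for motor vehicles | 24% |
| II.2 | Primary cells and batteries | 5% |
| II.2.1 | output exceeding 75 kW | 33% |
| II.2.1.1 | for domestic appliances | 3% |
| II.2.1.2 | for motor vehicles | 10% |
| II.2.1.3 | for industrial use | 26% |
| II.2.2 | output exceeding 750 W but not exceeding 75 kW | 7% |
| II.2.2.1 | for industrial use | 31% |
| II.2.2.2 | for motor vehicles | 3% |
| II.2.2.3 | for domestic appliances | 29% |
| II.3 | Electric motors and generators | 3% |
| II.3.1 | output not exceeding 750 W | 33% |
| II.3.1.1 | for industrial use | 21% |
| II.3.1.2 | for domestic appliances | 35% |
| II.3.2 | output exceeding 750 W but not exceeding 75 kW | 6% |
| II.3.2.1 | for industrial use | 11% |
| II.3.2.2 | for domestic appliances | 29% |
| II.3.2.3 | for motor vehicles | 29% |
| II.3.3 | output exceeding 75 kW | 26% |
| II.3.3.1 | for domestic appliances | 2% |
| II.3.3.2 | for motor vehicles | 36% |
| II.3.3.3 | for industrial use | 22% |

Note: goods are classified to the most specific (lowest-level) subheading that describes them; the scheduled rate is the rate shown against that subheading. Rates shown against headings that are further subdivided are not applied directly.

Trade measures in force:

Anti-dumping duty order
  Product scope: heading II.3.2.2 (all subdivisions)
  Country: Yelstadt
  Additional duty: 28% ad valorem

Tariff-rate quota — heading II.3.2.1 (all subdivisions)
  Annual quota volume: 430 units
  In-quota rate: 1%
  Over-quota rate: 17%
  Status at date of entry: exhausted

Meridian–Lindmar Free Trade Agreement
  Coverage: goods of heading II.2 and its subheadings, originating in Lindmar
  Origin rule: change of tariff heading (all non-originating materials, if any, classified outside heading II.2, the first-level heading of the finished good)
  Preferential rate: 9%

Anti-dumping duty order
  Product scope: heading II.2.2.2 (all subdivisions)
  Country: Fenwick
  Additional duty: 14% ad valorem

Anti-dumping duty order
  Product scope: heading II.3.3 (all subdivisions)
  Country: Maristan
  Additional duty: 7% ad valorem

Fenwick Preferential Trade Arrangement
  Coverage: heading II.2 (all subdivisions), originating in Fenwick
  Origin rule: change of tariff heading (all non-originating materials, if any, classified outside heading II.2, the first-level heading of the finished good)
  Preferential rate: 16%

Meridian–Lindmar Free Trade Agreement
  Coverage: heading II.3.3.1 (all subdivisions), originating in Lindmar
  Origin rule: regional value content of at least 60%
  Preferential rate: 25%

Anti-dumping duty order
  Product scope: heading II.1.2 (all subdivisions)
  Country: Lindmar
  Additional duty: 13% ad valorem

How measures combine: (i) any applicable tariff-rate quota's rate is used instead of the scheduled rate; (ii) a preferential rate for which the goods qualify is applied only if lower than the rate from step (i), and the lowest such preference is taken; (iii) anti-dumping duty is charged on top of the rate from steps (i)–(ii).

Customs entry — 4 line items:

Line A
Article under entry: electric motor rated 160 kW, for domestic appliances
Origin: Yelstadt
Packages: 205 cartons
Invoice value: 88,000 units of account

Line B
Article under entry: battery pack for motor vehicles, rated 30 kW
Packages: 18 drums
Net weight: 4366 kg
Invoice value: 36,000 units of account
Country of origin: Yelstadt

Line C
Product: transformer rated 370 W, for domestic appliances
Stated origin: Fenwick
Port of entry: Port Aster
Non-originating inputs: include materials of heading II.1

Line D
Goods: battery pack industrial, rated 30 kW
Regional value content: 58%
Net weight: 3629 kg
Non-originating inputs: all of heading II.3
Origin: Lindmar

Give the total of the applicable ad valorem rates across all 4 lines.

Line A: electric motor → II.3; rated 160 kW → II.3.3; for domestic appliances → II.3.3.1. Scheduled 2%. No special measure applies. → 2%.
Line B: battery pack → II.2; rated 30 kW → II.2.2; for motor vehicles → II.2.2.2. Scheduled 3%. No special measure applies. → 3%.
Line C: transformer → II.1; rated 370 W → II.1.2; for domestic appliances → II.1.2.1. Scheduled 11%. Fenwick agreement on II.2: II.1.2.1 not covered. → 11%.
Line D: battery pack → II.2; rated 30 kW → II.2.2; industrial → II.2.2.1. Scheduled 31%. Lindmar agreement on II.2: CTH met → 9% available; Lindmar agreement on II.3.3.1: II.2.2.1 not covered; preferential 9%. → 9%.
Sum: 2% + 3% + 11% + 9% = 25%.

25%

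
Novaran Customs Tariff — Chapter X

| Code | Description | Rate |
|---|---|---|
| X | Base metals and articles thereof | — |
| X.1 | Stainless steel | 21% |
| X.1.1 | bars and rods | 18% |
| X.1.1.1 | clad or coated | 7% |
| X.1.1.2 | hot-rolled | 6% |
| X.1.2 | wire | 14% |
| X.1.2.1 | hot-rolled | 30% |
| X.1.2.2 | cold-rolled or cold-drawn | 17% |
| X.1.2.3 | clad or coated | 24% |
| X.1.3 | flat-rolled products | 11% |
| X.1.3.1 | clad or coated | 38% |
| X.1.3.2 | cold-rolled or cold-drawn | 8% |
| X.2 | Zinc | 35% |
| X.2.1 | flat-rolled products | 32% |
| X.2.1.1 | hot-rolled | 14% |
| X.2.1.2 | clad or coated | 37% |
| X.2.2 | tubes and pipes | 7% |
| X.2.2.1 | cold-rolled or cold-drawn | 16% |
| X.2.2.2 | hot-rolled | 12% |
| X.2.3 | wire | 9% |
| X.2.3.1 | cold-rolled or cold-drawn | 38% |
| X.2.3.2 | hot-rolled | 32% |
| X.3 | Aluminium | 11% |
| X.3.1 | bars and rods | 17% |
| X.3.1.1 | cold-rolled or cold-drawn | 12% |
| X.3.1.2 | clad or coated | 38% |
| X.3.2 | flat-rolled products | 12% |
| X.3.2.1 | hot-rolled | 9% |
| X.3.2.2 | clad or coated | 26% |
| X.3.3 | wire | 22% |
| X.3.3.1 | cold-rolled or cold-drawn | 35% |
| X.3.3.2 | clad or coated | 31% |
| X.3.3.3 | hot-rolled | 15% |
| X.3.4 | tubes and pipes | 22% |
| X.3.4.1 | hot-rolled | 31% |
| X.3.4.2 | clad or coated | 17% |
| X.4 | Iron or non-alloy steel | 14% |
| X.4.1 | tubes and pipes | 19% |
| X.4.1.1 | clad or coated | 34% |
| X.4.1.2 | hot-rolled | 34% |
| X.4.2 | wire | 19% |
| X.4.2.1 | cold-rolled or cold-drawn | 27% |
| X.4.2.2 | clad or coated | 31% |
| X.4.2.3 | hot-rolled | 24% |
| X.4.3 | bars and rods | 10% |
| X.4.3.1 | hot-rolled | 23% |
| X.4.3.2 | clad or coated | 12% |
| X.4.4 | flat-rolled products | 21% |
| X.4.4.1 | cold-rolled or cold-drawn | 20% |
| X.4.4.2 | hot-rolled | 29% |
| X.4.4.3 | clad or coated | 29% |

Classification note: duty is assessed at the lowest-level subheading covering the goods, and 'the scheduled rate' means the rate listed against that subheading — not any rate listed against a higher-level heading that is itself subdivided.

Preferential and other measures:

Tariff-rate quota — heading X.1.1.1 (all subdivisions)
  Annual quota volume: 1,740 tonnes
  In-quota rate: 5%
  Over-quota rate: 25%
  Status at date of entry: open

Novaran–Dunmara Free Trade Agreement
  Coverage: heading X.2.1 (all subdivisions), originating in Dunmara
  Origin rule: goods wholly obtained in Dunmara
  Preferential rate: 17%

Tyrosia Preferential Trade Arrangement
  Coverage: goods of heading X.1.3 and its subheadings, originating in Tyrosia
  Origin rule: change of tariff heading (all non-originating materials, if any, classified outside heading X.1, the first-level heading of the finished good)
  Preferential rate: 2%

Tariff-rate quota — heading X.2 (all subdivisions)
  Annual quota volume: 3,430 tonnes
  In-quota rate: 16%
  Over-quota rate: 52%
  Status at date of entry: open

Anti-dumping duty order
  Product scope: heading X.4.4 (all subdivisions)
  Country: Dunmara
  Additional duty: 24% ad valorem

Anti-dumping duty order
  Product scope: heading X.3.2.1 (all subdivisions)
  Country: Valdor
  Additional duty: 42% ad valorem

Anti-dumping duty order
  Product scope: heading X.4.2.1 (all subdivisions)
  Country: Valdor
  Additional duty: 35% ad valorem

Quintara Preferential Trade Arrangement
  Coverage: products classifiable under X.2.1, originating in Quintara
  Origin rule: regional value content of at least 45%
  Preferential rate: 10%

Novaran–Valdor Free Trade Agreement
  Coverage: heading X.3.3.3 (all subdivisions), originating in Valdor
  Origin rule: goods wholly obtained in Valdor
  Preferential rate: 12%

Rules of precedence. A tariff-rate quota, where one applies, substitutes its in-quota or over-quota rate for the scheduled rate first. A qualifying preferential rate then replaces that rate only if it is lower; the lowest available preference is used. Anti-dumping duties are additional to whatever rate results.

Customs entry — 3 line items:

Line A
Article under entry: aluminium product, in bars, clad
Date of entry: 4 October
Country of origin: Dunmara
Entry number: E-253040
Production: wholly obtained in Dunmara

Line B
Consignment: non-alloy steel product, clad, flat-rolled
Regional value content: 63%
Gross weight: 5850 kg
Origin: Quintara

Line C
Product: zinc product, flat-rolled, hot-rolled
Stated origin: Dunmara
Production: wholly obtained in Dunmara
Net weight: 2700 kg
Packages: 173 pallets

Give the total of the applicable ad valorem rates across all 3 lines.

Line A: aluminium → X.3; in bars → X.3.1; clad → X.3.1.2. Scheduled 38%. Dunmara agreement on X.2.1: X.3.1.2 not covered. → 38%.
Line B: non-alloy steel → X.4; flat-rolled → X.4.4; clad → X.4.4.3. Scheduled 29%. Quintara agreement on X.2.1: X.4.4.3 not covered. → 29%.
Line C: zinc → X.2; flat-rolled → X.2.1; hot-rolled → X.2.1.1. Scheduled 14%. quota on X.2 open → in-quota 16%; Dunmara agreement on X.2.1: wholly obtained → 17% available; preference 17% not lower than 16% → no reduction. → 16%.
Sum: 38% + 29% + 16% = 83%.

83%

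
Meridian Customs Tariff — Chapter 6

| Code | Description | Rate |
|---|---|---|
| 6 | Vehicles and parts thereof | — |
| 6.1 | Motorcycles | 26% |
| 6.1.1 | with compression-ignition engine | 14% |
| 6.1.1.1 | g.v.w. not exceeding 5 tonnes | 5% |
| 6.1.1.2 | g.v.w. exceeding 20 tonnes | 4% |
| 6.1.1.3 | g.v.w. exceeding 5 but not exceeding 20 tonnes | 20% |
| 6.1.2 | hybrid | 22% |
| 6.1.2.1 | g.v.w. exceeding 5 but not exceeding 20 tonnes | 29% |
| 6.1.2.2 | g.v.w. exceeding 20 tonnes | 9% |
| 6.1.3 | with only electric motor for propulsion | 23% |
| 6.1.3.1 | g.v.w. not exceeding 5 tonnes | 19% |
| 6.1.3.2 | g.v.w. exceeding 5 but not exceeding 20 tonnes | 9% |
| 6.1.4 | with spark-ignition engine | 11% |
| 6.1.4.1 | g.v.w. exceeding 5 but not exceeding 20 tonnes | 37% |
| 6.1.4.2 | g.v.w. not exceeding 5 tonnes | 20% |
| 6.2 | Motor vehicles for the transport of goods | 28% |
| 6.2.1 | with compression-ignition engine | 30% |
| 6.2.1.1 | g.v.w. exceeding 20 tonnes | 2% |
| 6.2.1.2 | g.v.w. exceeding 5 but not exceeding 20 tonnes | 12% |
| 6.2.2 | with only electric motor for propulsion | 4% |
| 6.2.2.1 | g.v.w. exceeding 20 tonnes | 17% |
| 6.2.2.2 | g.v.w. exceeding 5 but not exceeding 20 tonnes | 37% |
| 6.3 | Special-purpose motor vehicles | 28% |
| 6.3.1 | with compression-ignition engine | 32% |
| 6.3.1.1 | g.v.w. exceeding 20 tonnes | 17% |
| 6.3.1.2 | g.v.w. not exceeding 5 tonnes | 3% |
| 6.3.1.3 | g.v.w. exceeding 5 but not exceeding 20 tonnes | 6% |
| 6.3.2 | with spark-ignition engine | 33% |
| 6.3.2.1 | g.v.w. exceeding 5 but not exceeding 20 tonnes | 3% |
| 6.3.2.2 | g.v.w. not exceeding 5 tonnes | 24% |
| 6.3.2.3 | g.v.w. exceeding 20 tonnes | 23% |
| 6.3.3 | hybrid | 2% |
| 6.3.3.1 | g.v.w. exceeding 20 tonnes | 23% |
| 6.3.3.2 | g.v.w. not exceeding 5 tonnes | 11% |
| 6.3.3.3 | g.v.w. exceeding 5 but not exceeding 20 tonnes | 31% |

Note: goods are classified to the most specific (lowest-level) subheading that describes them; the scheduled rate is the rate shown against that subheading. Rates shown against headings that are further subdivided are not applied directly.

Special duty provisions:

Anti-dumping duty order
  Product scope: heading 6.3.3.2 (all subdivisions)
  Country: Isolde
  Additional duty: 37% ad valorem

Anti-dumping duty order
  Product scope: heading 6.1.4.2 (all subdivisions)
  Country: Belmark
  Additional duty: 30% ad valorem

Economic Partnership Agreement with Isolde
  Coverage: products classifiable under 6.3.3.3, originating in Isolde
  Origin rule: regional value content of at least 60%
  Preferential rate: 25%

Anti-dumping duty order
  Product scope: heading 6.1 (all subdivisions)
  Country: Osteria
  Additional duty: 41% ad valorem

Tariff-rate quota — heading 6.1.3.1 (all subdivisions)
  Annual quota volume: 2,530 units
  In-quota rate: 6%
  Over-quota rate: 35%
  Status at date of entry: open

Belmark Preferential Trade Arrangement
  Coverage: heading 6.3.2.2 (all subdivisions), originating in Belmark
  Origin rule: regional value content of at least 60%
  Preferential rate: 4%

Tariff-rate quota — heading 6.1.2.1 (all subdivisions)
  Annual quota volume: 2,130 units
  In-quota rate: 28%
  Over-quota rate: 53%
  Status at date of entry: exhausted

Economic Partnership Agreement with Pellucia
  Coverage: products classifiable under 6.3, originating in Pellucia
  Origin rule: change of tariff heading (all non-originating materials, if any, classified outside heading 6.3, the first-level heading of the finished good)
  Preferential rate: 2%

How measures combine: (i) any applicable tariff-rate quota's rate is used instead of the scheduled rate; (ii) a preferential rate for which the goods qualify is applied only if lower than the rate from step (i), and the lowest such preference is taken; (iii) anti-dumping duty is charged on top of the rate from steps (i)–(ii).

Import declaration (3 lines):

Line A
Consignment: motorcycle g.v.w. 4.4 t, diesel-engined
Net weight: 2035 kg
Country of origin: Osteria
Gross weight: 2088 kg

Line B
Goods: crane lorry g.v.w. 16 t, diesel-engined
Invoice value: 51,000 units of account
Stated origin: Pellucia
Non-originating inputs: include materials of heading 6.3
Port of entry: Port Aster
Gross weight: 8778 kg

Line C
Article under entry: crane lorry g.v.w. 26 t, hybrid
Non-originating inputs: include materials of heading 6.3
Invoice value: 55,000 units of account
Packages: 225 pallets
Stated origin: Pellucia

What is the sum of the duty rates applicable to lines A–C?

Line A: motorcycle → 6.1; diesel-engined → 6.1.1; g.v.w. 4.4 t → 6.1.1.1. Scheduled 5%. anti-dumping (Osteria, 6.1): +41%; total 5% + 41% = 46%. → 46%.
Line B: crane lorry → 6.3; diesel-engined → 6.3.1; g.v.w. 16 t → 6.3.1.3. Scheduled 6%. Pellucia agreement on 6.3: CTH not met. → 6%.
Line C: crane lorry → 6.3; hybrid → 6.3.3; g.v.w. 26 t → 6.3.3.1. Scheduled 23%. Pellucia agreement on 6.3: CTH not met. → 23%.
Sum: 46% + 6% + 23% = 75%.

75%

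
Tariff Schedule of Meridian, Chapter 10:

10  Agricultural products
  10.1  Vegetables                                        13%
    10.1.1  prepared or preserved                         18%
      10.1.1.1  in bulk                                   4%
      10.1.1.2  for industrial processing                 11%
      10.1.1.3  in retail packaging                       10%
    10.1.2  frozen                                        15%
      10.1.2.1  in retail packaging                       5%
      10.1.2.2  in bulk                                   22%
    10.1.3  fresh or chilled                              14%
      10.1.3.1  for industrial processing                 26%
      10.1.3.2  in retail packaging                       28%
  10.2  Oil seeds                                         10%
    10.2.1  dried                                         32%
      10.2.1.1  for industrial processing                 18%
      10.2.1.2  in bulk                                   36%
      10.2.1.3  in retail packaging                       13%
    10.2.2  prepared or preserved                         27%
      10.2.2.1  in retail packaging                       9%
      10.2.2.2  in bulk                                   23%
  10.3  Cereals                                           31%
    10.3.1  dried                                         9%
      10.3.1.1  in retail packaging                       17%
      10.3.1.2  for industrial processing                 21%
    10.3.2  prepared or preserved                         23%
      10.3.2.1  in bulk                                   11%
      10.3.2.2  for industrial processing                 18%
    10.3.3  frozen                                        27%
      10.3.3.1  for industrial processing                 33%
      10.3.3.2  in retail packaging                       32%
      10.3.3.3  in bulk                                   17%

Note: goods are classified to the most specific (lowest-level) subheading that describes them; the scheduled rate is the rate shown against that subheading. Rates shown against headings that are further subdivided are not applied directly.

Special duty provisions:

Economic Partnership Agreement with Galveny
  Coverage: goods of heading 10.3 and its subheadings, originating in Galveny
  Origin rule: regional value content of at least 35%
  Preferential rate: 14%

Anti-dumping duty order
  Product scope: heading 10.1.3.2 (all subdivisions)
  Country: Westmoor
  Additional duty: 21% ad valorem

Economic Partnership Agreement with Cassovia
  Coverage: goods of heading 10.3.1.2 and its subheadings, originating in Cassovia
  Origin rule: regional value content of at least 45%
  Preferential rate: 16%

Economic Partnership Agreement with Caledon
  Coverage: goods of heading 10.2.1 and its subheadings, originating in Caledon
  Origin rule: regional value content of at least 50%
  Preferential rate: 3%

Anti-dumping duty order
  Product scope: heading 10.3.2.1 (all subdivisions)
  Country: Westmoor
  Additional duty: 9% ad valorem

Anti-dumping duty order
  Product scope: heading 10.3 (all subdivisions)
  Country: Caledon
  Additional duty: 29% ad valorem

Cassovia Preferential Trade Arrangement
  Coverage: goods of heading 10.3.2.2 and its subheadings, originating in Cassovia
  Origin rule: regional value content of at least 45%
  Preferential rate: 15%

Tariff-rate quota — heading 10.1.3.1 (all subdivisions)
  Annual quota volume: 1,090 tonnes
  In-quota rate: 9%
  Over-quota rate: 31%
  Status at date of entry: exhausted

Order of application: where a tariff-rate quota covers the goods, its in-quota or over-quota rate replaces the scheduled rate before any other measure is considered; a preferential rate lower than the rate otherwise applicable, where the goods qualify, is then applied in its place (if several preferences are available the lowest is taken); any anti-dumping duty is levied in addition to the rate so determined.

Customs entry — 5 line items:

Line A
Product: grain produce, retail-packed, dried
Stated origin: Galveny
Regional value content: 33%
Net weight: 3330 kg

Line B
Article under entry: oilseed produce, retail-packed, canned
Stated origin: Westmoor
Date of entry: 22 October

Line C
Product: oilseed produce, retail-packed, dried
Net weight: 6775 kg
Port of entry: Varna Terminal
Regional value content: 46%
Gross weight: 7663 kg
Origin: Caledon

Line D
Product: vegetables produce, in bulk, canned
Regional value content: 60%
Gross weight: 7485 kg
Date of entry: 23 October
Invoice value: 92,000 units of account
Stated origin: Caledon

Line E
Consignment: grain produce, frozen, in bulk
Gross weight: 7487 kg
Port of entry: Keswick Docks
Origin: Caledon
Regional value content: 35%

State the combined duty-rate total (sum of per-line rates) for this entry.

89%

Line A: grain → 10.3; dried → 10.3.1; retail-packed → 10.3.1.1. Scheduled 17%. Galveny agreement on 10.3: RVC < 35%. → 17%.
Line B: oilseed → 10.2; canned → 10.2.2; retail-packed → 10.2.2.1. Scheduled 9%. No special measure applies. → 9%.
Line C: oilseed → 10.2; dried → 10.2.1; retail-packed → 10.2.1.3. Scheduled 13%. Caledon agreement on 10.2.1: RVC < 50%. → 13%.
Line D: vegetables → 10.1; canned → 10.1.1; in bulk → 10.1.1.1. Scheduled 4%. Caledon agreement on 10.2.1: 10.1.1.1 not covered. → 4%.
Line E: grain → 10.3; frozen → 10.3.3; in bulk → 10.3.3.3. Scheduled 17%. Caledon agreement on 10.2.1: 10.3.3.3 not covered; anti-dumping (Caledon, 10.3): +29%; total 17% + 29% = 46%. → 46%.
Sum: 17% + 9% + 13% + 4% + 46% = 89%.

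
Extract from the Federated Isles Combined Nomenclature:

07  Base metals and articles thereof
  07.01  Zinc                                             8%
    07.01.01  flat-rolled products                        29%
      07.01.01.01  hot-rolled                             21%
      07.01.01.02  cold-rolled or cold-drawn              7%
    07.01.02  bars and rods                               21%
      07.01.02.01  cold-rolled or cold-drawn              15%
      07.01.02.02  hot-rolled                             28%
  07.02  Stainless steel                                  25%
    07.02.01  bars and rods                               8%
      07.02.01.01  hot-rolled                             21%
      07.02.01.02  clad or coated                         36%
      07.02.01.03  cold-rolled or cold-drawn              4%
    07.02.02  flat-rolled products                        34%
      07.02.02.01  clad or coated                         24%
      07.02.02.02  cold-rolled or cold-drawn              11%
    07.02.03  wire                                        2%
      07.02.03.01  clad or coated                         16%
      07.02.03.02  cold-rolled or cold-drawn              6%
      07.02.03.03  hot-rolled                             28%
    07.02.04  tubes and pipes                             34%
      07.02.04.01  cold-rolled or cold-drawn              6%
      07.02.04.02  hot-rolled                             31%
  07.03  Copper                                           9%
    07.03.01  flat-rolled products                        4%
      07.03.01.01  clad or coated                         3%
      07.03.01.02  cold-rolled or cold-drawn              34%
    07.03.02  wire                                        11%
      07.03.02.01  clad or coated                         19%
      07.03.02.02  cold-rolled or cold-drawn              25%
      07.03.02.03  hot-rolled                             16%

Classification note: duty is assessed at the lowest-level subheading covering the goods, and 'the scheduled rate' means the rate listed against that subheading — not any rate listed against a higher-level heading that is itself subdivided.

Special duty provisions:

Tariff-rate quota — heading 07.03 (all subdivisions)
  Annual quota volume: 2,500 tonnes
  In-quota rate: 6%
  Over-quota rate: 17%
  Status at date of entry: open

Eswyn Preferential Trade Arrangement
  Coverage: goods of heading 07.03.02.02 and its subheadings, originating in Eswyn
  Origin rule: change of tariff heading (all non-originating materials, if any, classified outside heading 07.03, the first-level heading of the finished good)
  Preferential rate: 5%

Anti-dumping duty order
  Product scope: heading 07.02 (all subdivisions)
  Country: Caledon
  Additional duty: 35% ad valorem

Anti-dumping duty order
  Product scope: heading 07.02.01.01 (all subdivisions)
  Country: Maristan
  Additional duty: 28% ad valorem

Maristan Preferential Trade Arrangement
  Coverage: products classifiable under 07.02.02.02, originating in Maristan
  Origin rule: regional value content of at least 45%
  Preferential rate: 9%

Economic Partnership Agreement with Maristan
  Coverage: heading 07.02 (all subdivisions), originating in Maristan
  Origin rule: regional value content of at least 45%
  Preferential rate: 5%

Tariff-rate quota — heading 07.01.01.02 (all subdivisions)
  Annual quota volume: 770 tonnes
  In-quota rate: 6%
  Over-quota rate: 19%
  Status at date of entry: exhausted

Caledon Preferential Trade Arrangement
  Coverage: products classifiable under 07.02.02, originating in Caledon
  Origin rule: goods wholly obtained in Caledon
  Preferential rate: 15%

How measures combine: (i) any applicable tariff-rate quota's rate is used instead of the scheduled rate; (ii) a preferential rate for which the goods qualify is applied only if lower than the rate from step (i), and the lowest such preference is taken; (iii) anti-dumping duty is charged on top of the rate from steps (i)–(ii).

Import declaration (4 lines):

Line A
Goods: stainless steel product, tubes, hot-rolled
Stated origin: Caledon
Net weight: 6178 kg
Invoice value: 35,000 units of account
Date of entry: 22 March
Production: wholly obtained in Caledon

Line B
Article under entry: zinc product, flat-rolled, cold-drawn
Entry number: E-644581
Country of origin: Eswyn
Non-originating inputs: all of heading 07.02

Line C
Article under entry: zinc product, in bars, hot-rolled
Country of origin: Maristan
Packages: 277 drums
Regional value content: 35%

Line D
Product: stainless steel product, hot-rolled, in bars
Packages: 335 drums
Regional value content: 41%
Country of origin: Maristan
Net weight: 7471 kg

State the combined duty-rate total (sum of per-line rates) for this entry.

Line A: stainless steel → 07.02; tubes → 07.02.04; hot-rolled → 07.02.04.02. Scheduled 31%. Caledon agreement on 07.02.02: 07.02.04.02 not covered; anti-dumping (Caledon, 07.02): +35%; total 31% + 35% = 66%. → 66%.
Line B: zinc → 07.01; flat-rolled → 07.01.01; cold-drawn → 07.01.01.02. Scheduled 7%. quota on 07.01.01.02 exhausted → over-quota 19%; Eswyn agreement on 07.03.02.02: 07.01.01.02 not covered. → 19%.
Line C: zinc → 07.01; in bars → 07.01.02; hot-rolled → 07.01.02.02. Scheduled 28%. Maristan agreement on 07.02.02.02: 07.01.02.02 not covered; Maristan agreement on 07.02: 07.01.02.02 not covered. → 28%.
Line D: stainless steel → 07.02; in bars → 07.02.01; hot-rolled → 07.02.01.01. Scheduled 21%. Maristan agreement on 07.02.02.02: 07.02.01.01 not covered; Maristan agreement on 07.02: RVC < 45%; anti-dumping (Maristan, 07.02.01.01): +28%; total 21% + 28% = 49%. → 49%.
Sum: 66% + 19% + 28% + 49% = 162%.

162%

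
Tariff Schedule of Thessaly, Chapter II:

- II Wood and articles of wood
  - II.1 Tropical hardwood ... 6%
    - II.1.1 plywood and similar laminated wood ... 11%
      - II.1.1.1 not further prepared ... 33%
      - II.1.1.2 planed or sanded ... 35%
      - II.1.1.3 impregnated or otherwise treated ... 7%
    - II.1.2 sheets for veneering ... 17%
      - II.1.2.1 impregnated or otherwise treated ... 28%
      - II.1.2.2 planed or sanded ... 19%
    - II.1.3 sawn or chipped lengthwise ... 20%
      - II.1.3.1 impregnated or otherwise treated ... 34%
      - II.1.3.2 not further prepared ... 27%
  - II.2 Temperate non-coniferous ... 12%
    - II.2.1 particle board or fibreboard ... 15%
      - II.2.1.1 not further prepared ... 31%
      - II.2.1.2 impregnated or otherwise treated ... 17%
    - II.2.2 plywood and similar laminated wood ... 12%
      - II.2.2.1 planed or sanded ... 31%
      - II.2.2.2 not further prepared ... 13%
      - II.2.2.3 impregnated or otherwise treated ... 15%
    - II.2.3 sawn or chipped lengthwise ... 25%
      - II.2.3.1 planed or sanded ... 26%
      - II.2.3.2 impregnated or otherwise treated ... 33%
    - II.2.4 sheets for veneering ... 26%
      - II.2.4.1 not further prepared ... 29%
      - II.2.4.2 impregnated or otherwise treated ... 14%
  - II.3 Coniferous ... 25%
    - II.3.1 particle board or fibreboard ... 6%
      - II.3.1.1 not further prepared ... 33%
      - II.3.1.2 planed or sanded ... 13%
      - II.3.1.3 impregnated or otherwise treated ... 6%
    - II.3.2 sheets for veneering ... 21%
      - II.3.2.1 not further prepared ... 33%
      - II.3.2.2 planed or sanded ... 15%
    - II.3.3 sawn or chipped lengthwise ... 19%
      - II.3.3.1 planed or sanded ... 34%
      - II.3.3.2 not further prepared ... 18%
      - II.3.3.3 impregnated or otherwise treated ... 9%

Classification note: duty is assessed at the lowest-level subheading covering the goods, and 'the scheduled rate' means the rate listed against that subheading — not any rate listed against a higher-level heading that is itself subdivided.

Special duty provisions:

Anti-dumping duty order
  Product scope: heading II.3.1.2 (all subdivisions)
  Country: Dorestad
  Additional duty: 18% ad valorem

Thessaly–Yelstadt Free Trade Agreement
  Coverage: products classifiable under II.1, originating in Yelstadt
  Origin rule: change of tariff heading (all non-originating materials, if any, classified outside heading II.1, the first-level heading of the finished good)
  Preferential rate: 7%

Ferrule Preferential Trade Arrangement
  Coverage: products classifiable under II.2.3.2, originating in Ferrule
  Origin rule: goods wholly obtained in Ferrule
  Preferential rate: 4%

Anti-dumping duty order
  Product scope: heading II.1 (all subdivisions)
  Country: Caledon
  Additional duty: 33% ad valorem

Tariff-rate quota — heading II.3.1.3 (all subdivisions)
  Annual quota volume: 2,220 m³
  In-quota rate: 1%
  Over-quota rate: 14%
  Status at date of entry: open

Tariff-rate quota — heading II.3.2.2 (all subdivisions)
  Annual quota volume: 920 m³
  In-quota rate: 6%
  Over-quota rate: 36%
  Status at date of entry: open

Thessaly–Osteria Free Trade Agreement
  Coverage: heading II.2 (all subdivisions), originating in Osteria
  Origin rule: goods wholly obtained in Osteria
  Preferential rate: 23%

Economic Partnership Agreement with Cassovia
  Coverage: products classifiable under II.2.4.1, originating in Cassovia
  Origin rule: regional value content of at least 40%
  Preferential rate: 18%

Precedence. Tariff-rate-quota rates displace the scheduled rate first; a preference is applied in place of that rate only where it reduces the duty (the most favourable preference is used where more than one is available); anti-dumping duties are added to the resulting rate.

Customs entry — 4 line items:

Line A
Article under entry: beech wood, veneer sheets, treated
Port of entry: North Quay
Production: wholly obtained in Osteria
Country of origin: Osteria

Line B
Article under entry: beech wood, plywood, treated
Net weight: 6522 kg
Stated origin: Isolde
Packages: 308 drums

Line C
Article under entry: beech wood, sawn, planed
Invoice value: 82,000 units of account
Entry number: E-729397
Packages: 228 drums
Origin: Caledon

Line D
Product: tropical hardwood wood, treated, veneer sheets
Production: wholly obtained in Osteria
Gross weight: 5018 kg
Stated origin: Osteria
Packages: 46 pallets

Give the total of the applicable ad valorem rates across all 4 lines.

83%

Line A: beech → II.2; veneer sheets → II.2.4; treated → II.2.4.2. Scheduled 14%. Osteria agreement on II.2: wholly obtained → 23% available; preference 23% not lower than 14% → no reduction. → 14%.
Line B: beech → II.2; plywood → II.2.2; treated → II.2.2.3. Scheduled 15%. No special measure applies. → 15%.
Line C: beech → II.2; sawn → II.2.3; planed → II.2.3.1. Scheduled 26%. No special measure applies. → 26%.
Line D: tropical hardwood → II.1; veneer sheets → II.1.2; treated → II.1.2.1. Scheduled 28%. Osteria agreement on II.2: II.1.2.1 not covered. → 28%.
Sum: 14% + 15% + 26% + 28% = 83%.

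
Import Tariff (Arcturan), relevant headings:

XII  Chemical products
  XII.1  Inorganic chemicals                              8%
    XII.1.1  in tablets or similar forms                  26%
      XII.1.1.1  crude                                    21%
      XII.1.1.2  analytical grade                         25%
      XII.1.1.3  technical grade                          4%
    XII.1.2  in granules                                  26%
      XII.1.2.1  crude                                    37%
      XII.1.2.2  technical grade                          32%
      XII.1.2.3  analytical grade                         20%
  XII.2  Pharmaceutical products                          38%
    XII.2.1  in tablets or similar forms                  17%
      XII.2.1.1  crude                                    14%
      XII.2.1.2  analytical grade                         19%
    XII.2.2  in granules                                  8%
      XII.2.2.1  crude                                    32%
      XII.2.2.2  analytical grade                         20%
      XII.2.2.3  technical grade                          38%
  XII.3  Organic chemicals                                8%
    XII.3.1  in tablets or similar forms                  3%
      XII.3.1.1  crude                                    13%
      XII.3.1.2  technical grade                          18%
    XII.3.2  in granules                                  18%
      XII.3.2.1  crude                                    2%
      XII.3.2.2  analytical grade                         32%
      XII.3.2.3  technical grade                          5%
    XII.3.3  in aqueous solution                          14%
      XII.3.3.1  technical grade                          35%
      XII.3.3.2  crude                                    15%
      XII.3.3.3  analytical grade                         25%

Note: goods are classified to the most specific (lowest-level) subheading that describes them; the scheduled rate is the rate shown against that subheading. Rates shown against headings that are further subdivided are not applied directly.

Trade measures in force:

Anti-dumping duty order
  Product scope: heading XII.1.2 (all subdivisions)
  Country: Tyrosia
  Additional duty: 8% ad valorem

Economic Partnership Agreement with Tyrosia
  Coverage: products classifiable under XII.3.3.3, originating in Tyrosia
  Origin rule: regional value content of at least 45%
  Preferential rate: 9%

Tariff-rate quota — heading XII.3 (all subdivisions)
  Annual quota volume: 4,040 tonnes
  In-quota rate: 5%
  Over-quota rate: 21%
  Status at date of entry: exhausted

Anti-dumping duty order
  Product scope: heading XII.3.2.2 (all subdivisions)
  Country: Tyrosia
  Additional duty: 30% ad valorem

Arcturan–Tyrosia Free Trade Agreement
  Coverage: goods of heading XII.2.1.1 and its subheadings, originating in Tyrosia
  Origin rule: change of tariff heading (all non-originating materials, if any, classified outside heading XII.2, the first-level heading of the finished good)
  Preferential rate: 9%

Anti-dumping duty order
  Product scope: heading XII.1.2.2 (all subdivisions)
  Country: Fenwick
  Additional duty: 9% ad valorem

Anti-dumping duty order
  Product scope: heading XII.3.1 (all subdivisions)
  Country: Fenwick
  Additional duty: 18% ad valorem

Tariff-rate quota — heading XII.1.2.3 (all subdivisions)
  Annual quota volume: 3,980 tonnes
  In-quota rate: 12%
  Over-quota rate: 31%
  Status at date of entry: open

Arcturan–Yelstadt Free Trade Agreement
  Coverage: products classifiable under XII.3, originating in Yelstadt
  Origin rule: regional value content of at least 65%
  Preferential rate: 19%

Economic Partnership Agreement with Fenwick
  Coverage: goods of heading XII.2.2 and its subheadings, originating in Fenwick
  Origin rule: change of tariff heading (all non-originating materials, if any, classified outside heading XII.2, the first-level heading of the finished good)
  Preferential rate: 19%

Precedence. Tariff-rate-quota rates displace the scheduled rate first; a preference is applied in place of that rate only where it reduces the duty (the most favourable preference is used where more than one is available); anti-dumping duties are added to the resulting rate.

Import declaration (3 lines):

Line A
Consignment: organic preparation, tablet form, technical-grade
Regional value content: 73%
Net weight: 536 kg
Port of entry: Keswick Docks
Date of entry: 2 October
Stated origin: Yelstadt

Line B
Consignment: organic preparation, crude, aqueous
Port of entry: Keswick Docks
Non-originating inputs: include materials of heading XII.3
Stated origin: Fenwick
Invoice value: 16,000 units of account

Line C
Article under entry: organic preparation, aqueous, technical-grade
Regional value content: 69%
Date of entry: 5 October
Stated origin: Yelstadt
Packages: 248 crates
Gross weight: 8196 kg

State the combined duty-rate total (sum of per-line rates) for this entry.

Line A: organic → XII.3; tablet form → XII.3.1; technical-grade → XII.3.1.2. Scheduled 18%. quota on XII.3 exhausted → over-quota 21%; Yelstadt agreement on XII.3: RVC ≥ 65% → 19% available; preferential 19%. → 19%.
Line B: organic → XII.3; aqueous → XII.3.3; crude → XII.3.3.2. Scheduled 15%. quota on XII.3 exhausted → over-quota 21%; Fenwick agreement on XII.2.2: XII.3.3.2 not covered. → 21%.
Line C: organic → XII.3; aqueous → XII.3.3; technical-grade → XII.3.3.1. Scheduled 35%. quota on XII.3 exhausted → over-quota 21%; Yelstadt agreement on XII.3: RVC ≥ 65% → 19% available; preferential 19%. → 19%.
Sum: 19% + 21% + 19% = 59%.

59%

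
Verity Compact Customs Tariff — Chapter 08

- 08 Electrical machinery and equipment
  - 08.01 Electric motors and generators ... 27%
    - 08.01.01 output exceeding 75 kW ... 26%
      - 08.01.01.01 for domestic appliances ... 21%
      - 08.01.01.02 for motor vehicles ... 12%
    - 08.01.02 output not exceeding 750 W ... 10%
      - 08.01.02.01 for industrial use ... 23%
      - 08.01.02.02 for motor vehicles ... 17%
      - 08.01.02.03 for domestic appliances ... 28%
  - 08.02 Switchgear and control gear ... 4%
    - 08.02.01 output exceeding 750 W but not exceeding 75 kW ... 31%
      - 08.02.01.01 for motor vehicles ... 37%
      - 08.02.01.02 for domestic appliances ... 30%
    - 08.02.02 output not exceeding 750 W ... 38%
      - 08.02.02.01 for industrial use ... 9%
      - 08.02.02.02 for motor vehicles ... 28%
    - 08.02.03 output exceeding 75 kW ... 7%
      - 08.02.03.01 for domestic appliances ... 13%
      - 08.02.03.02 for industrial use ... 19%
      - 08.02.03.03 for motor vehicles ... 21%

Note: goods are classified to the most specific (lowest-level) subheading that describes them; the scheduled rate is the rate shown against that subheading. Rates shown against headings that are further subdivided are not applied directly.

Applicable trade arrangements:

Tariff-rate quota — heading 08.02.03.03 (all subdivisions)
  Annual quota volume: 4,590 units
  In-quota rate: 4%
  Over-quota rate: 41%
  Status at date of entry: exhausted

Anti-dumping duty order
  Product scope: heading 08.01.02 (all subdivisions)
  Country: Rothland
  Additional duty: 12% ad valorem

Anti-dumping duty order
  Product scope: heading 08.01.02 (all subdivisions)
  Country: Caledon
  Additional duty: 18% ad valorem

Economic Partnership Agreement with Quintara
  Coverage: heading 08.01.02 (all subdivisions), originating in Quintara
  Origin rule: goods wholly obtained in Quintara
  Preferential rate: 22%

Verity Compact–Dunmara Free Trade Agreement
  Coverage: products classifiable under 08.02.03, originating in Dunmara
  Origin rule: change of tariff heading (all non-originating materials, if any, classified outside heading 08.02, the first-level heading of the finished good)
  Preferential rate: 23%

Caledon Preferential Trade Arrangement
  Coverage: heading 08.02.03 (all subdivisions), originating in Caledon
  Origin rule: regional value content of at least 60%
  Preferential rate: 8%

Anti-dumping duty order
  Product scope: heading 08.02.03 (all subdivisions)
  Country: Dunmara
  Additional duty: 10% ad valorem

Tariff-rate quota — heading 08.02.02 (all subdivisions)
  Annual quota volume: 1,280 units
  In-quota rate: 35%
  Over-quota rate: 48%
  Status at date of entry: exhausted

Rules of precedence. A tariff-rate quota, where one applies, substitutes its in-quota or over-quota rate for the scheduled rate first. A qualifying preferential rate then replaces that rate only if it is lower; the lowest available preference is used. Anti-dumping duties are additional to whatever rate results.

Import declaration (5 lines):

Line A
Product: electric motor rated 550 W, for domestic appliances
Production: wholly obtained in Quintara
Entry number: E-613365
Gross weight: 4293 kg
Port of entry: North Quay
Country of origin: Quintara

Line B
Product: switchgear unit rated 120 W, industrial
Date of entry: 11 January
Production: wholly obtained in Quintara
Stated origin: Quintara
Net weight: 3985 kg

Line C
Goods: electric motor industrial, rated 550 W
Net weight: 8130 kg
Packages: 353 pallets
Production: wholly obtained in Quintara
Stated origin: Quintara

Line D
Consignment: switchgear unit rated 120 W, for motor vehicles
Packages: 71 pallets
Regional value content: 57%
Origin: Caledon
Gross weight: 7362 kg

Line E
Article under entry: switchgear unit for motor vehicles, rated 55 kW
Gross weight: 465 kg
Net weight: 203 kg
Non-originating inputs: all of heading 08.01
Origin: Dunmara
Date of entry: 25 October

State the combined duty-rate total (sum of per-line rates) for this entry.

Line A: electric motor → 08.01; rated 550 W → 08.01.02; for domestic appliances → 08.01.02.03. Scheduled 28%. Quintara agreement on 08.01.02: wholly obtained → 22% available; preferential 22%. → 22%.
Line B: switchgear unit → 08.02; rated 120 W → 08.02.02; industrial → 08.02.02.01. Scheduled 9%. quota on 08.02.02 exhausted → over-quota 48%; Quintara agreement on 08.01.02: 08.02.02.01 not covered. → 48%.
Line C: electric motor → 08.01; rated 550 W → 08.01.02; industrial → 08.01.02.01. Scheduled 23%. Quintara agreement on 08.01.02: wholly obtained → 22% available; preferential 22%. → 22%.
Line D: switchgear unit → 08.02; rated 120 W → 08.02.02; for motor vehicles → 08.02.02.02. Scheduled 28%. quota on 08.02.02 exhausted → over-quota 48%; Caledon agreement on 08.02.03: 08.02.02.02 not covered. → 48%.
Line E: switchgear unit → 08.02; rated 55 kW → 08.02.01; for motor vehicles → 08.02.01.01. Scheduled 37%. Dunmara agreement on 08.02.03: 08.02.01.01 not covered. → 37%.
Sum: 22% + 48% + 22% + 48% + 37% = 177%.

177%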